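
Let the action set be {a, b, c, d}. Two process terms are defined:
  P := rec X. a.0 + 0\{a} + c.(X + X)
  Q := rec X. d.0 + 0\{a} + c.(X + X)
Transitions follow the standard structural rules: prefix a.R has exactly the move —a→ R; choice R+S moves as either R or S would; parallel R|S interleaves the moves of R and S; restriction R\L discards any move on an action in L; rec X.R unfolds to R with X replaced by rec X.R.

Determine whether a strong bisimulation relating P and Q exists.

P's transition system — 3 states:
  m0 = rec X. a.0 + 0\{a} + c.(X + X) | ··a··> m1, ··c··> m2
  m1 = 0 | ·
  m2 = (rec X. a.0 + 0\{a} + c.(X + X)) + (rec X. a.0 + 0\{a} + c.(X + X)) | ··a··> m1, ··c··> m2
Q's transition system — 3 states:
  n0 = rec X. d.0 + 0\{a} + c.(X + X) | ··c··> n1, ··d··> n2
  n1 = (rec X. d.0 + 0\{a} + c.(X + X)) + (rec X. d.0 + 0\{a} + c.(X + X)) | ··c··> n1, ··d··> n2
  n2 = 0 | ·
Coarsest stable partition (strong bisimilarity classes):
  B0 = {m0, m2}
  B1 = {m1, n2}
  B2 = {n0, n1}
m0 ∈ B0, n0 ∈ B2 → different blocks

P ≁ Q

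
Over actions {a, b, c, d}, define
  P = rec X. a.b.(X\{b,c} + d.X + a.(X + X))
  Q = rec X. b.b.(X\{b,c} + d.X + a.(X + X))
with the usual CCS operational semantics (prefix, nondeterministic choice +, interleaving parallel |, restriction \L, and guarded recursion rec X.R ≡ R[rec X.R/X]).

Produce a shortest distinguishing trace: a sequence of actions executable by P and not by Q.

LTS(P): 5 reachable states
  p0 = rec X. a.b.(X\{b,c} + d.X + a.(X + X)) → ··a··> p1
  p1 = b.((rec X. a.b.(X\{b,c} + d.X + a.(X + X)))\{b,c} + d.(rec X. a.b.(X\{b,c} + d.X + a.(X + X))) + a.((rec X. a.b.(X\{b,c} + d.X + a.(X + X))) + (rec X. a.b.(X\{b,c} + d.X + a.(X + X))))) → ··b··> p2
  p2 = (rec X. a.b.(X\{b,c} + d.X + a.(X + X)))\{b,c} + d.(rec X. a.b.(X\{b,c} + d.X + a.(X + X))) + a.((rec X. a.b.(X\{b,c} + d.X + a.(X + X))) + (rec X. a.b.(X\{b,c} + d.X + a.(X + X)))) → ··a··> p3, ··a··> p4, ··d··> p0
  p3 = (b.((rec X. a.b.(X\{b,c} + d.X + a.(X + X)))\{b,c} + d.(rec X. a.b.(X\{b,c} + d.X + a.(X + X))) + a.((rec X. a.b.(X\{b,c} + d.X + a.(X + X))) + (rec X. a.b.(X\{b,c} + d.X + a.(X + X))))))\{b,c} → ∅
  p4 = (rec X. a.b.(X\{b,c} + d.X + a.(X + X))) + (rec X. a.b.(X\{b,c} + d.X + a.(X + X))) → ··a··> p1
LTS(Q): 4 reachable states
  q0 = rec X. b.b.(X\{b,c} + d.X + a.(X + X)) → ··b··> q1
  q1 = b.((rec X. b.b.(X\{b,c} + d.X + a.(X + X)))\{b,c} + d.(rec X. b.b.(X\{b,c} + d.X + a.(X + X))) + a.((rec X. b.b.(X\{b,c} + d.X + a.(X + X))) + (rec X. b.b.(X\{b,c} + d.X + a.(X + X))))) → ··b··> q2
  q2 = (rec X. b.b.(X\{b,c} + d.X + a.(X + X)))\{b,c} + d.(rec X. b.b.(X\{b,c} + d.X + a.(X + X))) + a.((rec X. b.b.(X\{b,c} + d.X + a.(X + X))) + (rec X. b.b.(X\{b,c} + d.X + a.(X + X)))) → ··a··> q3, ··d··> q0
  q3 = (rec X. b.b.(X\{b,c} + d.X + a.(X + X))) + (rec X. b.b.(X\{b,c} + d.X + a.(X + X))) → ··b··> q1
Run σ = ⟨a⟩ on P: start {p0}
  after a @ step 1: {p1}
  — P admits the full trace.
Run σ = ⟨a⟩ on Q: start {q0}
  after a @ step 1: no successor for Q

a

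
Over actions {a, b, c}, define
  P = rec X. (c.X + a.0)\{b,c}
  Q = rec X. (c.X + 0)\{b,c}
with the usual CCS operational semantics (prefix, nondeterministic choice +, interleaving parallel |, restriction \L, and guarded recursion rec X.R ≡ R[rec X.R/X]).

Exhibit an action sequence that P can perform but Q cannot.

LTS(P): 2 reachable states
  s0 = rec X. (c.X + a.0)\{b,c} → ··a··> s1
  s1 = 0\{b,c} → deadlocked
LTS(Q): 1 reachable states
  t0 = rec X. (c.X + 0)\{b,c} → deadlocked
Executing a from P (initial set {s0}):
  step 1 (a): {s1}
  — P admits the full trace.
Executing a from Q (initial set {t0}):
  step 1 (a): no successor for Q

a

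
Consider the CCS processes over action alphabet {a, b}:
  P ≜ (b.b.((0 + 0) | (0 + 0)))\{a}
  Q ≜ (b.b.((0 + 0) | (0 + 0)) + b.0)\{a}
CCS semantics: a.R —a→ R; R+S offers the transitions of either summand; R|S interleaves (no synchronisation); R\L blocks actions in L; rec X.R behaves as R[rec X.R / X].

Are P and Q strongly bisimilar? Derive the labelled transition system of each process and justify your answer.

not bisimilar

LTS(P): 3 reachable states
  s0 = (b.b.((0 + 0) | (0 + 0)))\{a} → —b→ s1
  s1 = (b.((0 + 0) | (0 + 0)))\{a} → —b→ s2
  s2 = ((0 + 0) | (0 + 0))\{a} → deadlocked
LTS(Q): 4 reachable states
  t0 = (b.b.((0 + 0) | (0 + 0)) + b.0)\{a} → —b→ t1, —b→ t2
  t1 = (b.((0 + 0) | (0 + 0)))\{a} → —b→ t3
  t2 = 0\{a} → deadlocked
  t3 = ((0 + 0) | (0 + 0))\{a} → deadlocked
Partition-refinement fixed point:
  B0 = {s0}
  B1 = {s1, t1}
  B2 = {s2, t2, t3}
  B3 = {t0}
s0 ∈ B0, t0 ∈ B3 → different blocks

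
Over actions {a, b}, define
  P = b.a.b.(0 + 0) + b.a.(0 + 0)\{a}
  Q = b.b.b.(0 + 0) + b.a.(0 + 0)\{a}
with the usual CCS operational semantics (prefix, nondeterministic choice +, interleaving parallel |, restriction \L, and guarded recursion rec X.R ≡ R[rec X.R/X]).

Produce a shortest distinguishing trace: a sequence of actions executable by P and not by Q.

bab

P's transition system — 6 states:
  u0 = b.a.b.(0 + 0) + b.a.(0 + 0)\{a} :: -b-> u1, -b-> u2
  u1 = a.(0 + 0)\{a} :: -a-> u3
  u2 = a.b.(0 + 0) :: -a-> u4
  u3 = (0 + 0)\{a} :: stopped
  u4 = b.(0 + 0) :: -b-> u5
  u5 = 0 + 0 :: stopped
Q's transition system — 6 states:
  v0 = b.b.b.(0 + 0) + b.a.(0 + 0)\{a} :: -b-> v1, -b-> v2
  v1 = a.(0 + 0)\{a} :: -a-> v3
  v2 = b.b.(0 + 0) :: -b-> v4
  v3 = (0 + 0)\{a} :: stopped
  v4 = b.(0 + 0) :: -b-> v5
  v5 = 0 + 0 :: stopped
Run σ = ⟨bab⟩ on P: start {u0}
  step 1 (b): {u1, u2}
  step 2 (a): {u3, u4}
  step 3 (b): {u5}
  P completes σ.
Run σ = ⟨bab⟩ on Q: start {v0}
  step 1 (b): {v1, v2}
  step 2 (a): {v3}
  step 3 (b): no successor for Q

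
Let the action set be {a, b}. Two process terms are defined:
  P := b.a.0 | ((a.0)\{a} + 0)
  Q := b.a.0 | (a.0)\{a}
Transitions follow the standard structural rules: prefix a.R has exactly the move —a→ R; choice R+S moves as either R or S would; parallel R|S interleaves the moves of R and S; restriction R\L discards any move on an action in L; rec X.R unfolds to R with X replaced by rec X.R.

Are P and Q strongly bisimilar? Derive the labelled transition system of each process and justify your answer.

YES

LTS(P): 3 reachable states
  s0 = b.a.0 | ((a.0)\{a} + 0) has moves -b-> s1
  s1 = a.0 | ((a.0)\{a} + 0) has moves -a-> s2
  s2 = 0 | ((a.0)\{a} + 0) has moves deadlocked
LTS(Q): 3 reachable states
  t0 = b.a.0 | (a.0)\{a} has moves -b-> t1
  t1 = a.0 | (a.0)\{a} has moves -a-> t2
  t2 = 0 | (a.0)\{a} has moves deadlocked
Coarsest stable partition (strong bisimilarity classes):
  B0 = {s0, t0}
  B1 = {s1, t1}
  B2 = {s2, t2}
s0 ∈ B0, t0 ∈ B0 → same block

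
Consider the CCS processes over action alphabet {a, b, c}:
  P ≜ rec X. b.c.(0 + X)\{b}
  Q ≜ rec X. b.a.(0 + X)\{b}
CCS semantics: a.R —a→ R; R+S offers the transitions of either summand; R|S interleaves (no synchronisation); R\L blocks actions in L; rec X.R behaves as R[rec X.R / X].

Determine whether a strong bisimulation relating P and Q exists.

Reachable graph of P (3 states):
  s0 = rec X. b.c.(0 + X)\{b} :: ··b··> s1
  s1 = c.(0 + (rec X. b.c.(0 + X)\{b}))\{b} :: ··c··> s2
  s2 = (0 + (rec X. b.c.(0 + X)\{b}))\{b} :: deadlocked
Reachable graph of Q (3 states):
  t0 = rec X. b.a.(0 + X)\{b} :: ··b··> t1
  t1 = a.(0 + (rec X. b.a.(0 + X)\{b}))\{b} :: ··a··> t2
  t2 = (0 + (rec X. b.a.(0 + X)\{b}))\{b} :: deadlocked
Coarsest stable partition (strong bisimilarity classes):
  B0 = {s0}
  B1 = {s1}
  B2 = {s2, t2}
  B3 = {t0}
  B4 = {t1}
s0 ∈ B0, t0 ∈ B3 → different blocks

NO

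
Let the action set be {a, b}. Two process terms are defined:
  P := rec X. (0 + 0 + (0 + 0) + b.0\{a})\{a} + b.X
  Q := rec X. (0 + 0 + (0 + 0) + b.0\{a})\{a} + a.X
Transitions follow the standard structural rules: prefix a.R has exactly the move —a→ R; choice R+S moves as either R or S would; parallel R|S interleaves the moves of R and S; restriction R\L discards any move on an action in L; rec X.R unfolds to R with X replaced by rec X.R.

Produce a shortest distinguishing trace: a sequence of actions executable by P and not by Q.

P's transition system — 2 states:
  m0 = rec X. (0 + 0 + (0 + 0) + b.0\{a})\{a} + b.X :: --b--▸ m0, --b--▸ m1
  m1 = 0\{a}\{a} :: ∅
Q's transition system — 2 states:
  n0 = rec X. (0 + 0 + (0 + 0) + b.0\{a})\{a} + a.X :: --a--▸ n0, --b--▸ n1
  n1 = 0\{a}\{a} :: ∅
Run σ = ⟨bb⟩ on P: start {m0}
  step 1 (b): {m0, m1}
  step 2 (b): {m0, m1}
  ✓ P
Run σ = ⟨bb⟩ on Q: start {n0}
  step 1 (b): {n1}
  step 2 (b): ∅  — Q cannot continue

bb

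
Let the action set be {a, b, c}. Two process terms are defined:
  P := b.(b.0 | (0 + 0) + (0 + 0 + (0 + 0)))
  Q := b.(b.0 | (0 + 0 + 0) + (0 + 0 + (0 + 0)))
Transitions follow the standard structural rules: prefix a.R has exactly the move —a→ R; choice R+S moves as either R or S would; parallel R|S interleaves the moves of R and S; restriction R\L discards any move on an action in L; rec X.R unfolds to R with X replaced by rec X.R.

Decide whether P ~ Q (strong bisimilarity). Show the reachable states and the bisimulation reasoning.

YES

P's transition system — 3 states:
  m0 = b.(b.0 | (0 + 0) + (0 + 0 + (0 + 0))) ⊢ -b-> m1
  m1 = b.0 | (0 + 0) + (0 + 0 + (0 + 0)) ⊢ -b-> m2
  m2 = 0 | (0 + 0) ⊢ stopped
Q's transition system — 3 states:
  n0 = b.(b.0 | (0 + 0 + 0) + (0 + 0 + (0 + 0))) ⊢ -b-> n1
  n1 = b.0 | (0 + 0 + 0) + (0 + 0 + (0 + 0)) ⊢ -b-> n2
  n2 = 0 | (0 + 0 + 0) ⊢ stopped
Partition-refinement fixed point:
  B0 = {m0, n0}
  B1 = {m1, n1}
  B2 = {m2, n2}
m0 ∈ B0, n0 ∈ B0 → same block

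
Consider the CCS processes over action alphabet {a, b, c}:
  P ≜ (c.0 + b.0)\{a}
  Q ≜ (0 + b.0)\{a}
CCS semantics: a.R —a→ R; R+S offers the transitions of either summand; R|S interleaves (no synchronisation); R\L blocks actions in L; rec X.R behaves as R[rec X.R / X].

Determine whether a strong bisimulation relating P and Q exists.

not bisimilar

P's transition system — 2 states:
  m0 = (c.0 + b.0)\{a} | --b--▸ m1, --c--▸ m1
  m1 = 0\{a} | ∅
Q's transition system — 2 states:
  n0 = (0 + b.0)\{a} | --b--▸ n1
  n1 = 0\{a} | ∅
Partition-refinement fixed point:
  B0 = {m0}
  B1 = {m1, n1}
  B2 = {n0}
m0 ∈ B0, n0 ∈ B2 → different blocks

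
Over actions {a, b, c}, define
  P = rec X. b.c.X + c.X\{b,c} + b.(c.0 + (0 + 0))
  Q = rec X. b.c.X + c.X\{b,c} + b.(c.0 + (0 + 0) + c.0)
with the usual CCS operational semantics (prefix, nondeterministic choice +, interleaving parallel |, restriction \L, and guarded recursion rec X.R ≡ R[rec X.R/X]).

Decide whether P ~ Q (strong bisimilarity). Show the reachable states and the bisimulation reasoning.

bisimilar

P's transition system — 5 states:
  u0 = rec X. b.c.X + c.X\{b,c} + b.(c.0 + (0 + 0)) has moves ··b··> u1, ··b··> u2, ··c··> u3
  u1 = c.(rec X. b.c.X + c.X\{b,c} + b.(c.0 + (0 + 0))) has moves ··c··> u0
  u2 = c.0 + (0 + 0) has moves ··c··> u4
  u3 = (rec X. b.c.X + c.X\{b,c} + b.(c.0 + (0 + 0)))\{b,c} has moves ·
  u4 = 0 has moves ·
Q's transition system — 5 states:
  v0 = rec X. b.c.X + c.X\{b,c} + b.(c.0 + (0 + 0) + c.0) has moves ··b··> v1, ··b··> v2, ··c··> v3
  v1 = c.(rec X. b.c.X + c.X\{b,c} + b.(c.0 + (0 + 0) + c.0)) has moves ··c··> v0
  v2 = c.0 + (0 + 0) + c.0 has moves ··c··> v4
  v3 = (rec X. b.c.X + c.X\{b,c} + b.(c.0 + (0 + 0) + c.0))\{b,c} has moves ·
  v4 = 0 has moves ·
Partition-refinement fixed point:
  B0 = {u0, v0}
  B1 = {u1, v1}
  B2 = {u2, v2}
  B3 = {u3, u4, v3, v4}
u0 ∈ B0, v0 ∈ B0 → same block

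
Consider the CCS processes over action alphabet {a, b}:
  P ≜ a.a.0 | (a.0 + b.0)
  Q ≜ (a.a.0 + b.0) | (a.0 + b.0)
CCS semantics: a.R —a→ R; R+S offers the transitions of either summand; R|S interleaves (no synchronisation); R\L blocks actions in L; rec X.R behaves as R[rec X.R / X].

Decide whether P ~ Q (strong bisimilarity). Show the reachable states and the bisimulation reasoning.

P's transition system — 6 states:
  s0 = a.a.0 | (a.0 + b.0) has moves —a→ s1, —a→ s2, —b→ s2
  s1 = a.0 | (a.0 + b.0) has moves —a→ s3, —a→ s4, —b→ s4
  s2 = a.a.0 | 0 has moves —a→ s4
  s3 = 0 | (a.0 + b.0) has moves —a→ s5, —b→ s5
  s4 = a.0 | 0 has moves —a→ s5
  s5 = 0 | 0 has moves deadlocked
Q's transition system — 6 states:
  t0 = (a.a.0 + b.0) | (a.0 + b.0) has moves —a→ t1, —a→ t2, —b→ t1, —b→ t3
  t1 = (a.a.0 + b.0) | 0 has moves —a→ t4, —b→ t5
  t2 = a.0 | (a.0 + b.0) has moves —a→ t3, —a→ t4, —b→ t4
  t3 = 0 | (a.0 + b.0) has moves —a→ t5, —b→ t5
  t4 = a.0 | 0 has moves —a→ t5
  t5 = 0 | 0 has moves deadlocked
Bisimilarity quotient blocks:
  B0 = {s0}
  B1 = {s1, t2}
  B2 = {s3, t3}
  B3 = {s5, t5}
  B4 = {s4, t4}
  B5 = {s2}
  B6 = {t0}
  B7 = {t1}
s0 ∈ B0, t0 ∈ B6 → different blocks

NO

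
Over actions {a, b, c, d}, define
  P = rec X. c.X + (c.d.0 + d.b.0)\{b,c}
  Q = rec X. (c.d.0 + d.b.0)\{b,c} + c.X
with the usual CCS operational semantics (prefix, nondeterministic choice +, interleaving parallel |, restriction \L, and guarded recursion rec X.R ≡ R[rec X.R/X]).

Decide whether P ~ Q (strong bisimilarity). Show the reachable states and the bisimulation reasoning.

P ~ Q

LTS(P): 2 reachable states
  u0 = rec X. c.X + (c.d.0 + d.b.0)\{b,c} | ··c··> u0, ··d··> u1
  u1 = (b.0)\{b,c} | ·
LTS(Q): 2 reachable states
  v0 = rec X. (c.d.0 + d.b.0)\{b,c} + c.X | ··c··> v0, ··d··> v1
  v1 = (b.0)\{b,c} | ·
Coarsest stable partition (strong bisimilarity classes):
  B0 = {u0, v0}
  B1 = {u1, v1}
u0 ∈ B0, v0 ∈ B0 → same block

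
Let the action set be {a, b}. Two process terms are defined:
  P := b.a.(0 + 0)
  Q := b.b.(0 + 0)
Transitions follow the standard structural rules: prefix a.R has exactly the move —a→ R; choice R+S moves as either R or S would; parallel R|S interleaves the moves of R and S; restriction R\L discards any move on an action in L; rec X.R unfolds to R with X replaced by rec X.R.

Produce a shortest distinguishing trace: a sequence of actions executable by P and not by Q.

ba

Reachable graph of P (3 states):
  s0 = b.a.(0 + 0) | ··b··> s1
  s1 = a.(0 + 0) | ··a··> s2
  s2 = 0 + 0 | ∅
Reachable graph of Q (3 states):
  t0 = b.b.(0 + 0) | ··b··> t1
  t1 = b.(0 + 0) | ··b··> t2
  t2 = 0 + 0 | ∅
Trace ⟨ba⟩ through P, begin at {s0}:
  [1] b ⇒ {s1}
  [2] a ⇒ {s2}
  P completes σ.
Trace ⟨ba⟩ through Q, begin at {t0}:
  [1] b ⇒ {t1}
  [2] a ⇒ ∅  — Q cannot continue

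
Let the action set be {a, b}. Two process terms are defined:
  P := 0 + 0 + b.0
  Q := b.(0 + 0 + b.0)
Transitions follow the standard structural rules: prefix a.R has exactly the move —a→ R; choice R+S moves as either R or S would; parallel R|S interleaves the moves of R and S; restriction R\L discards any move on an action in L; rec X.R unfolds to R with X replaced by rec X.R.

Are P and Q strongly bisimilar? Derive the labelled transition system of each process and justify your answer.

LTS(P): 2 reachable states
  u0 = 0 + 0 + b.0 :: -b-> u1
  u1 = 0 :: deadlocked
LTS(Q): 3 reachable states
  v0 = b.(0 + 0 + b.0) :: -b-> v1
  v1 = 0 + 0 + b.0 :: -b-> v2
  v2 = 0 :: deadlocked
Bisimilarity quotient blocks:
  B0 = {u0, v1}
  B1 = {u1, v2}
  B2 = {v0}
u0 ∈ B0, v0 ∈ B2 → different blocks

not bisimilar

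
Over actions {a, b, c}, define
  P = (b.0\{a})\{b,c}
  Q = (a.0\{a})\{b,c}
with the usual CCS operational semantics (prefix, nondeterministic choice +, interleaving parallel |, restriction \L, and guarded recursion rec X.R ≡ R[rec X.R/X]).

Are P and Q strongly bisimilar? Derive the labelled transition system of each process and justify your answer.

P's transition system — 1 states:
  p0 = (b.0\{a})\{b,c} :: (no moves)
Q's transition system — 2 states:
  q0 = (a.0\{a})\{b,c} :: —a→ q1
  q1 = 0\{a}\{b,c} :: (no moves)
Bisimilarity quotient blocks:
  B0 = {p0, q1}
  B1 = {q0}
p0 ∈ B0, q0 ∈ B1 → different blocks

NO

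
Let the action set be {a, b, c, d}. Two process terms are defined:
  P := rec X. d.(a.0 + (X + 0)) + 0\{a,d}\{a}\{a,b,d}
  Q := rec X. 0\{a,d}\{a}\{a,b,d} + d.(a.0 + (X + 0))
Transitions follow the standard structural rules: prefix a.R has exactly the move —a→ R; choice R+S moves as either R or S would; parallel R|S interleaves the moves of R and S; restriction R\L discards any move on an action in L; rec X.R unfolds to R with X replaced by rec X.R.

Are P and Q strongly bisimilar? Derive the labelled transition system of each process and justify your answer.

P's transition system — 3 states:
  s0 = rec X. d.(a.0 + (X + 0)) + 0\{a,d}\{a}\{a,b,d} → =d=> s1
  s1 = a.0 + ((rec X. d.(a.0 + (X + 0)) + 0\{a,d}\{a}\{a,b,d}) + 0) → =a=> s2, =d=> s1
  s2 = 0 → ·
Q's transition system — 3 states:
  t0 = rec X. 0\{a,d}\{a}\{a,b,d} + d.(a.0 + (X + 0)) → =d=> t1
  t1 = a.0 + ((rec X. 0\{a,d}\{a}\{a,b,d} + d.(a.0 + (X + 0))) + 0) → =a=> t2, =d=> t1
  t2 = 0 → ·
Partition-refinement fixed point:
  B0 = {s0, t0}
  B1 = {s1, t1}
  B2 = {s2, t2}
s0 ∈ B0, t0 ∈ B0 → same block

YES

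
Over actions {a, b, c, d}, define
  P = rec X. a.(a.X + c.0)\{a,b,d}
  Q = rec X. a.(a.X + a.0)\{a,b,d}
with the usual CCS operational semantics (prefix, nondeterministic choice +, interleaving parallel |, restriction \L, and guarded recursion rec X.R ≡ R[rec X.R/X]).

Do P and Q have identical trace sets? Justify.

Reachable graph of P (3 states):
  m0 = rec X. a.(a.X + c.0)\{a,b,d} ⊢ =a=> m1
  m1 = (a.(rec X. a.(a.X + c.0)\{a,b,d}) + c.0)\{a,b,d} ⊢ =c=> m2
  m2 = 0\{a,b,d} ⊢ (no moves)
Reachable graph of Q (2 states):
  n0 = rec X. a.(a.X + a.0)\{a,b,d} ⊢ =a=> n1
  n1 = (a.(rec X. a.(a.X + a.0)\{a,b,d}) + a.0)\{a,b,d} ⊢ (no moves)
Trace ⟨ac⟩ through P, begin at {m0}:
  after a @ step 1: {m1}
  after c @ step 2: {m2}
  P completes σ.
Trace ⟨ac⟩ through Q, begin at {n0}:
  after a @ step 1: {n1}
  after c @ step 2: ∅  — Q cannot continue

trace-distinct — witness ⟨ac⟩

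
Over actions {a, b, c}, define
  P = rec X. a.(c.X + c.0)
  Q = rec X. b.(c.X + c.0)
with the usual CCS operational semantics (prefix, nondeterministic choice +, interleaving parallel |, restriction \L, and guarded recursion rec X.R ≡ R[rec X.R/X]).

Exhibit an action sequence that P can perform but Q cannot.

P's transition system — 3 states:
  m0 = rec X. a.(c.X + c.0) | ··a··> m1
  m1 = c.(rec X. a.(c.X + c.0)) + c.0 | ··c··> m0, ··c··> m2
  m2 = 0 | stopped
Q's transition system — 3 states:
  n0 = rec X. b.(c.X + c.0) | ··b··> n1
  n1 = c.(rec X. b.(c.X + c.0)) + c.0 | ··c··> n0, ··c··> n2
  n2 = 0 | stopped
Executing a from P (initial set {m0}):
  after a @ step 1: {m1}
  ✓ P
Executing a from Q (initial set {n0}):
  after a @ step 1: ∅ (Q stuck)

a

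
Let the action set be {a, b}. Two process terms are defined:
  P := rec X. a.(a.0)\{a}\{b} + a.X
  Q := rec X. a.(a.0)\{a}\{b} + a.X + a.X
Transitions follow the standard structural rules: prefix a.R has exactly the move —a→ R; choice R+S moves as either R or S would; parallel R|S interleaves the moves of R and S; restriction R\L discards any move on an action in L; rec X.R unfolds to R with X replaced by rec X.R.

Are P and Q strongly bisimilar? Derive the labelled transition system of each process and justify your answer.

bisimilar

P's transition system — 2 states:
  m0 = rec X. a.(a.0)\{a}\{b} + a.X | —a→ m0, —a→ m1
  m1 = (a.0)\{a}\{b} | ∅
Q's transition system — 2 states:
  n0 = rec X. a.(a.0)\{a}\{b} + a.X + a.X | —a→ n0, —a→ n1
  n1 = (a.0)\{a}\{b} | ∅
Bisimilarity quotient blocks:
  B0 = {m0, n0}
  B1 = {m1, n1}
m0 ∈ B0, n0 ∈ B0 → same block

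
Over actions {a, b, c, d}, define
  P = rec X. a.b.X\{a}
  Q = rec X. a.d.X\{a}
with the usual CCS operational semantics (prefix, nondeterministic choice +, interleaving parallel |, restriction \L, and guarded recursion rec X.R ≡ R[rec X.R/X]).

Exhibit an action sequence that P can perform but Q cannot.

ab

Reachable graph of P (3 states):
  s0 = rec X. a.b.X\{a} | =a=> s1
  s1 = b.(rec X. a.b.X\{a})\{a} | =b=> s2
  s2 = (rec X. a.b.X\{a})\{a} | ·
Reachable graph of Q (3 states):
  t0 = rec X. a.d.X\{a} | =a=> t1
  t1 = d.(rec X. a.d.X\{a})\{a} | =d=> t2
  t2 = (rec X. a.d.X\{a})\{a} | ·
Executing ab from P (initial set {s0}):
  after a @ step 1: {s1}
  after b @ step 2: {s2}
  P completes σ.
Executing ab from Q (initial set {t0}):
  after a @ step 1: {t1}
  after b @ step 2: ∅  — Q cannot continue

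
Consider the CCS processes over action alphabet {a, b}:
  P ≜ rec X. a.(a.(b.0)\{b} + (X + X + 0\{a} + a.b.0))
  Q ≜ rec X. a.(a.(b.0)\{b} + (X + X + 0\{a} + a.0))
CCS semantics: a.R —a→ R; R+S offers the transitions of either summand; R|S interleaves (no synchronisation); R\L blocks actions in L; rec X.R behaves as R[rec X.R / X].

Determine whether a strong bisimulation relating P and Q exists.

NO

LTS(P): 5 reachable states
  p0 = rec X. a.(a.(b.0)\{b} + (X + X + 0\{a} + a.b.0)) has moves -a-> p1
  p1 = a.(b.0)\{b} + ((rec X. a.(a.(b.0)\{b} + (X + X + 0\{a} + a.b.0))) + (rec X. a.(a.(b.0)\{b} + (X + X + 0\{a} + a.b.0))) + 0\{a} + a.b.0) has moves -a-> p1, -a-> p2, -a-> p3
  p2 = (b.0)\{b} has moves stopped
  p3 = b.0 has moves -b-> p4
  p4 = 0 has moves stopped
LTS(Q): 4 reachable states
  q0 = rec X. a.(a.(b.0)\{b} + (X + X + 0\{a} + a.0)) has moves -a-> q1
  q1 = a.(b.0)\{b} + ((rec X. a.(a.(b.0)\{b} + (X + X + 0\{a} + a.0))) + (rec X. a.(a.(b.0)\{b} + (X + X + 0\{a} + a.0))) + 0\{a} + a.0) has moves -a-> q1, -a-> q2, -a-> q3
  q2 = (b.0)\{b} has moves stopped
  q3 = 0 has moves stopped
Bisimilarity quotient blocks:
  B0 = {p0}
  B1 = {p1}
  B2 = {p2, p4, q2, q3}
  B3 = {p3}
  B4 = {q0}
  B5 = {q1}
p0 ∈ B0, q0 ∈ B4 → different blocks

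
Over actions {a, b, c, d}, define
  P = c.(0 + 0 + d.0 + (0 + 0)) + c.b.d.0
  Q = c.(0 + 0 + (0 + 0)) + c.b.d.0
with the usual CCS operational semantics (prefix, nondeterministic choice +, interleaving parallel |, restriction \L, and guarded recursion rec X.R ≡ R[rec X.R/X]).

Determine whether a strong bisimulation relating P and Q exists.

P ≁ Q

P's transition system — 5 states:
  u0 = c.(0 + 0 + d.0 + (0 + 0)) + c.b.d.0 has moves =c=> u1, =c=> u2
  u1 = 0 + 0 + d.0 + (0 + 0) has moves =d=> u3
  u2 = b.d.0 has moves =b=> u4
  u3 = 0 has moves deadlocked
  u4 = d.0 has moves =d=> u3
Q's transition system — 5 states:
  v0 = c.(0 + 0 + (0 + 0)) + c.b.d.0 has moves =c=> v1, =c=> v2
  v1 = 0 + 0 + (0 + 0) has moves deadlocked
  v2 = b.d.0 has moves =b=> v3
  v3 = d.0 has moves =d=> v4
  v4 = 0 has moves deadlocked
Bisimilarity quotient blocks:
  B0 = {u0}
  B1 = {u2, v2}
  B2 = {u1, u4, v3}
  B3 = {u3, v1, v4}
  B4 = {v0}
u0 ∈ B0, v0 ∈ B4 → different blocks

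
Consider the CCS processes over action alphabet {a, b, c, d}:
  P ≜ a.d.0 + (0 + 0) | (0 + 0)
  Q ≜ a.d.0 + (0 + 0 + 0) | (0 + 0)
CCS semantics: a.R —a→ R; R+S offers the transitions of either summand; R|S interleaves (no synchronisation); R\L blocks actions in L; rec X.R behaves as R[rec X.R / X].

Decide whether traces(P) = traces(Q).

trace-equivalent

Reachable graph of P (3 states):
  u0 = a.d.0 + (0 + 0) | (0 + 0) :: =a=> u1
  u1 = d.0 :: =d=> u2
  u2 = 0 :: ∅
Reachable graph of Q (3 states):
  v0 = a.d.0 + (0 + 0 + 0) | (0 + 0) :: =a=> v1
  v1 = d.0 :: =d=> v2
  v2 = 0 :: ∅
Coarsest stable partition (strong bisimilarity classes):
  B0 = {u0, v0}
  B1 = {u1, v1}
  B2 = {u2, v2}
u0 ∈ B0, v0 ∈ B0 → same block
Bisimilar ⇒ trace-equivalent.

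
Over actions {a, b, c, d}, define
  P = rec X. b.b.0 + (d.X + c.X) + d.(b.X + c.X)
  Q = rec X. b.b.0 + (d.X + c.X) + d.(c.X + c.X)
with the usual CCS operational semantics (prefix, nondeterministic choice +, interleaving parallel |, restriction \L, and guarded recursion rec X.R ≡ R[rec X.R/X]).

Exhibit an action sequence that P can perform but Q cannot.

LTS(P): 4 reachable states
  u0 = rec X. b.b.0 + (d.X + c.X) + d.(b.X + c.X) :: -b-> u1, -c-> u0, -d-> u0, -d-> u2
  u1 = b.0 :: -b-> u3
  u2 = b.(rec X. b.b.0 + (d.X + c.X) + d.(b.X + c.X)) + c.(rec X. b.b.0 + (d.X + c.X) + d.(b.X + c.X)) :: -b-> u0, -c-> u0
  u3 = 0 :: ∅
LTS(Q): 4 reachable states
  v0 = rec X. b.b.0 + (d.X + c.X) + d.(c.X + c.X) :: -b-> v1, -c-> v0, -d-> v0, -d-> v2
  v1 = b.0 :: -b-> v3
  v2 = c.(rec X. b.b.0 + (d.X + c.X) + d.(c.X + c.X)) + c.(rec X. b.b.0 + (d.X + c.X) + d.(c.X + c.X)) :: -c-> v0
  v3 = 0 :: ∅
Run σ = ⟨dbc⟩ on P: start {u0}
  after d @ step 1: {u0, u2}
  after b @ step 2: {u0, u1}
  after c @ step 3: {u0}
  P completes σ.
Run σ = ⟨dbc⟩ on Q: start {v0}
  after d @ step 1: {v0, v2}
  after b @ step 2: {v1}
  after c @ step 3: no successor for Q

dbc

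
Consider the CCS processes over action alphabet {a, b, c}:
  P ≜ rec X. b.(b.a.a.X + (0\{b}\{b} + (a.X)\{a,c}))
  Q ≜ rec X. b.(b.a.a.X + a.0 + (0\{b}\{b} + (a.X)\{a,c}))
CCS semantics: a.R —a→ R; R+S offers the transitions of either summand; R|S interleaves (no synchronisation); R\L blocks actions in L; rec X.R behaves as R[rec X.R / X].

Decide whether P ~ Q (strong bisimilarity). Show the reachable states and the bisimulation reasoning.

LTS(P): 4 reachable states
  u0 = rec X. b.(b.a.a.X + (0\{b}\{b} + (a.X)\{a,c})) ⊢ =b=> u1
  u1 = b.a.a.(rec X. b.(b.a.a.X + (0\{b}\{b} + (a.X)\{a,c}))) + (0\{b}\{b} + (a.(rec X. b.(b.a.a.X + (0\{b}\{b} + (a.X)\{a,c}))))\{a,c}) ⊢ =b=> u2
  u2 = a.a.(rec X. b.(b.a.a.X + (0\{b}\{b} + (a.X)\{a,c}))) ⊢ =a=> u3
  u3 = a.(rec X. b.(b.a.a.X + (0\{b}\{b} + (a.X)\{a,c}))) ⊢ =a=> u0
LTS(Q): 5 reachable states
  v0 = rec X. b.(b.a.a.X + a.0 + (0\{b}\{b} + (a.X)\{a,c})) ⊢ =b=> v1
  v1 = b.a.a.(rec X. b.(b.a.a.X + a.0 + (0\{b}\{b} + (a.X)\{a,c}))) + a.0 + (0\{b}\{b} + (a.(rec X. b.(b.a.a.X + a.0 + (0\{b}\{b} + (a.X)\{a,c}))))\{a,c}) ⊢ =a=> v2, =b=> v3
  v2 = 0 ⊢ stopped
  v3 = a.a.(rec X. b.(b.a.a.X + a.0 + (0\{b}\{b} + (a.X)\{a,c}))) ⊢ =a=> v4
  v4 = a.(rec X. b.(b.a.a.X + a.0 + (0\{b}\{b} + (a.X)\{a,c}))) ⊢ =a=> v0
Coarsest stable partition (strong bisimilarity classes):
  B0 = {u0}
  B1 = {u1}
  B2 = {u2}
  B3 = {u3}
  B4 = {v0}
  B5 = {v1}
  B6 = {v3}
  B7 = {v4}
  B8 = {v2}
u0 ∈ B0, v0 ∈ B4 → different blocks

NO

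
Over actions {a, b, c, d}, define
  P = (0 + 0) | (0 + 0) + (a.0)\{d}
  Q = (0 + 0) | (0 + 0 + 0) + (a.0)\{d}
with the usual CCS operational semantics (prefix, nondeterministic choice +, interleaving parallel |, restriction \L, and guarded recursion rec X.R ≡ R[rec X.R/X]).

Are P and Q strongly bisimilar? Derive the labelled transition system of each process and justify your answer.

Reachable graph of P (2 states):
  m0 = (0 + 0) | (0 + 0) + (a.0)\{d} :: —a→ m1
  m1 = 0\{d} :: (no moves)
Reachable graph of Q (2 states):
  n0 = (0 + 0) | (0 + 0 + 0) + (a.0)\{d} :: —a→ n1
  n1 = 0\{d} :: (no moves)
Bisimilarity quotient blocks:
  B0 = {m0, n0}
  B1 = {m1, n1}
m0 ∈ B0, n0 ∈ B0 → same block

P ~ Q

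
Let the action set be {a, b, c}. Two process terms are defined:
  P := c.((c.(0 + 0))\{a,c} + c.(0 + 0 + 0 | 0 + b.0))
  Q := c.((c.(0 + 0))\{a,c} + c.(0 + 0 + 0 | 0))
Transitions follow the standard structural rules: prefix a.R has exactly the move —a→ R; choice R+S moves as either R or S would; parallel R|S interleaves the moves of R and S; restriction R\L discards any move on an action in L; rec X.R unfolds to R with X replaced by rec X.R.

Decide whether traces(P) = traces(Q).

traces(P) ≠ traces(Q) — witness ⟨ccb⟩

P's transition system — 4 states:
  m0 = c.((c.(0 + 0))\{a,c} + c.(0 + 0 + 0 | 0 + b.0)) has moves =c=> m1
  m1 = (c.(0 + 0))\{a,c} + c.(0 + 0 + 0 | 0 + b.0) has moves =c=> m2
  m2 = 0 + 0 + 0 | 0 + b.0 has moves =b=> m3
  m3 = 0 has moves stopped
Q's transition system — 3 states:
  n0 = c.((c.(0 + 0))\{a,c} + c.(0 + 0 + 0 | 0)) has moves =c=> n1
  n1 = (c.(0 + 0))\{a,c} + c.(0 + 0 + 0 | 0) has moves =c=> n2
  n2 = 0 + 0 + 0 | 0 has moves stopped
Trace ⟨ccb⟩ through P, begin at {m0}:
  [1] c ⇒ {m1}
  [2] c ⇒ {m2}
  [3] b ⇒ {m3}
  — P admits the full trace.
Trace ⟨ccb⟩ through Q, begin at {n0}:
  [1] c ⇒ {n1}
  [2] c ⇒ {n2}
  [3] b ⇒ no successor for Q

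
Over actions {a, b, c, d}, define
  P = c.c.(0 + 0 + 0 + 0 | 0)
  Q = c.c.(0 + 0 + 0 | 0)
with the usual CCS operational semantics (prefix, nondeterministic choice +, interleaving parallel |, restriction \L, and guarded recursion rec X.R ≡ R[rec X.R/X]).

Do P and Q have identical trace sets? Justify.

LTS(P): 3 reachable states
  m0 = c.c.(0 + 0 + 0 + 0 | 0) ⊢ —c→ m1
  m1 = c.(0 + 0 + 0 + 0 | 0) ⊢ —c→ m2
  m2 = 0 + 0 + 0 + 0 | 0 ⊢ ∅
LTS(Q): 3 reachable states
  n0 = c.c.(0 + 0 + 0 | 0) ⊢ —c→ n1
  n1 = c.(0 + 0 + 0 | 0) ⊢ —c→ n2
  n2 = 0 + 0 + 0 | 0 ⊢ ∅
Coarsest stable partition (strong bisimilarity classes):
  B0 = {m0, n0}
  B1 = {m1, n1}
  B2 = {m2, n2}
m0 ∈ B0, n0 ∈ B0 → same block
Bisimilar ⇒ trace-equivalent.

trace-equivalent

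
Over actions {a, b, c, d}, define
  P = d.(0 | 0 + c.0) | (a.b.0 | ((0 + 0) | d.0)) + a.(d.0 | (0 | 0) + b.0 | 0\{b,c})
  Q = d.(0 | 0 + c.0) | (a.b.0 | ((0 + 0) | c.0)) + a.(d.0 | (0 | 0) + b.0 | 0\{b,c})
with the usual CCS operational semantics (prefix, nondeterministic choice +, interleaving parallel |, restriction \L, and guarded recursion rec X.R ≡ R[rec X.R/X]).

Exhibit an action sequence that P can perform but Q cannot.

dd

P's transition system — 21 states:
  m0 = d.(0 | 0 + c.0) | (a.b.0 | ((0 + 0) | d.0)) + a.(d.0 | (0 | 0) + b.0 | 0\{b,c}) → ··a··> m1, ··a··> m2, ··d··> m3, ··d··> m4
  m1 = d.(0 | 0 + c.0) | (b.0 | ((0 + 0) | d.0)) → ··b··> m5, ··d··> m6, ··d··> m7
  m2 = d.0 | (0 | 0) + b.0 | 0\{b,c} → ··b··> m8, ··d··> m9
  m3 = (0 | 0 + c.0) | (a.b.0 | ((0 + 0) | d.0)) → ··a··> m6, ··c··> m10, ··d··> m11
  m4 = d.(0 | 0 + c.0) | (a.b.0 | ((0 + 0) | 0)) → ··a··> m7, ··d··> m11
  m5 = d.(0 | 0 + c.0) | (0 | ((0 + 0) | d.0)) → ··d··> m12, ··d··> m13
  m6 = (0 | 0 + c.0) | (b.0 | ((0 + 0) | d.0)) → ··b··> m12, ··c··> m14, ··d··> m15
  m7 = d.(0 | 0 + c.0) | (b.0 | ((0 + 0) | 0)) → ··b··> m13, ··d··> m15
  m8 = 0 | 0\{b,c} → ∅
  m9 = 0 | (0 | 0) → ∅
  m10 = 0 | (a.b.0 | ((0 + 0) | d.0)) → ··a··> m14, ··d··> m16
  m11 = (0 | 0 + c.0) | (a.b.0 | ((0 + 0) | 0)) → ··a··> m15, ··c··> m16
  m12 = (0 | 0 + c.0) | (0 | ((0 + 0) | d.0)) → ··c··> m17, ··d··> m18
  m13 = d.(0 | 0 + c.0) | (0 | ((0 + 0) | 0)) → ··d··> m18
  m14 = 0 | (b.0 | ((0 + 0) | d.0)) → ··b··> m17, ··d··> m19
  m15 = (0 | 0 + c.0) | (b.0 | ((0 + 0) | 0)) → ··b··> m18, ··c··> m19
  m16 = 0 | (a.b.0 | ((0 + 0) | 0)) → ··a··> m19
  m17 = 0 | (0 | ((0 + 0) | d.0)) → ··d··> m20
  m18 = (0 | 0 + c.0) | (0 | ((0 + 0) | 0)) → ··c··> m20
  m19 = 0 | (b.0 | ((0 + 0) | 0)) → ··b··> m20
  m20 = 0 | (0 | ((0 + 0) | 0)) → ∅
Q's transition system — 21 states:
  n0 = d.(0 | 0 + c.0) | (a.b.0 | ((0 + 0) | c.0)) + a.(d.0 | (0 | 0) + b.0 | 0\{b,c}) → ··a··> n1, ··a··> n2, ··c··> n3, ··d··> n4
  n1 = d.(0 | 0 + c.0) | (b.0 | ((0 + 0) | c.0)) → ··b··> n5, ··c··> n6, ··d··> n7
  n2 = d.0 | (0 | 0) + b.0 | 0\{b,c} → ··b··> n8, ··d··> n9
  n3 = d.(0 | 0 + c.0) | (a.b.0 | ((0 + 0) | 0)) → ··a··> n6, ··d··> n10
  n4 = (0 | 0 + c.0) | (a.b.0 | ((0 + 0) | c.0)) → ··a··> n7, ··c··> n10, ··c··> n11
  n5 = d.(0 | 0 + c.0) | (0 | ((0 + 0) | c.0)) → ··c··> n12, ··d··> n13
  n6 = d.(0 | 0 + c.0) | (b.0 | ((0 + 0) | 0)) → ··b··> n12, ··d··> n14
  n7 = (0 | 0 + c.0) | (b.0 | ((0 + 0) | c.0)) → ··b··> n13, ··c··> n14, ··c··> n15
  n8 = 0 | 0\{b,c} → ∅
  n9 = 0 | (0 | 0) → ∅
  n10 = (0 | 0 + c.0) | (a.b.0 | ((0 + 0) | 0)) → ··a··> n14, ··c··> n16
  n11 = 0 | (a.b.0 | ((0 + 0) | c.0)) → ··a··> n15, ··c··> n16
  n12 = d.(0 | 0 + c.0) | (0 | ((0 + 0) | 0)) → ··d··> n17
  n13 = (0 | 0 + c.0) | (0 | ((0 + 0) | c.0)) → ··c··> n17, ··c··> n18
  n14 = (0 | 0 + c.0) | (b.0 | ((0 + 0) | 0)) → ··b··> n17, ··c··> n19
  n15 = 0 | (b.0 | ((0 + 0) | c.0)) → ··b··> n18, ··c··> n19
  n16 = 0 | (a.b.0 | ((0 + 0) | 0)) → ··a··> n19
  n17 = (0 | 0 + c.0) | (0 | ((0 + 0) | 0)) → ··c··> n20
  n18 = 0 | (0 | ((0 + 0) | c.0)) → ··c··> n20
  n19 = 0 | (b.0 | ((0 + 0) | 0)) → ··b··> n20
  n20 = 0 | (0 | ((0 + 0) | 0)) → ∅
Executing dd from P (initial set {m0}):
  [1] d ⇒ {m3, m4}
  [2] d ⇒ {m11}
  P completes σ.
Executing dd from Q (initial set {n0}):
  [1] d ⇒ {n4}
  [2] d ⇒ no successor for Q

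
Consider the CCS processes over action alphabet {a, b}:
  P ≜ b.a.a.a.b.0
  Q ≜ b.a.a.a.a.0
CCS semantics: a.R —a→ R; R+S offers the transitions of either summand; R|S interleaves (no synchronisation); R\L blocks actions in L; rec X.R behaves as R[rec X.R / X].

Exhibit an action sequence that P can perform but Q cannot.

Reachable graph of P (6 states):
  u0 = b.a.a.a.b.0 :: --b--▸ u1
  u1 = a.a.a.b.0 :: --a--▸ u2
  u2 = a.a.b.0 :: --a--▸ u3
  u3 = a.b.0 :: --a--▸ u4
  u4 = b.0 :: --b--▸ u5
  u5 = 0 :: stopped
Reachable graph of Q (6 states):
  v0 = b.a.a.a.a.0 :: --b--▸ v1
  v1 = a.a.a.a.0 :: --a--▸ v2
  v2 = a.a.a.0 :: --a--▸ v3
  v3 = a.a.0 :: --a--▸ v4
  v4 = a.0 :: --a--▸ v5
  v5 = 0 :: stopped
Executing baaab from P (initial set {u0}):
  after b @ step 1: {u1}
  after a @ step 2: {u2}
  after a @ step 3: {u3}
  after a @ step 4: {u4}
  after b @ step 5: {u5}
  P completes σ.
Executing baaab from Q (initial set {v0}):
  after b @ step 1: {v1}
  after a @ step 2: {v2}
  after a @ step 3: {v3}
  after a @ step 4: {v4}
  after b @ step 5: no successor for Q

baaab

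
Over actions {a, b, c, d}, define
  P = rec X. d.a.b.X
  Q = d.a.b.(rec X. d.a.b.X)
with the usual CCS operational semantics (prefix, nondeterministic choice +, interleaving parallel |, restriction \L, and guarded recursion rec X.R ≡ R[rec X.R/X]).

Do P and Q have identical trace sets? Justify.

P's transition system — 3 states:
  s0 = rec X. d.a.b.X → —d→ s1
  s1 = a.b.(rec X. d.a.b.X) → —a→ s2
  s2 = b.(rec X. d.a.b.X) → —b→ s0
Q's transition system — 4 states:
  t0 = d.a.b.(rec X. d.a.b.X) → —d→ t1
  t1 = a.b.(rec X. d.a.b.X) → —a→ t2
  t2 = b.(rec X. d.a.b.X) → —b→ t3
  t3 = rec X. d.a.b.X → —d→ t1
Partition-refinement fixed point:
  B0 = {s0, t0, t3}
  B1 = {s1, t1}
  B2 = {s2, t2}
s0 ∈ B0, t0 ∈ B0 → same block
Bisimilar ⇒ trace-equivalent.

trace-equivalent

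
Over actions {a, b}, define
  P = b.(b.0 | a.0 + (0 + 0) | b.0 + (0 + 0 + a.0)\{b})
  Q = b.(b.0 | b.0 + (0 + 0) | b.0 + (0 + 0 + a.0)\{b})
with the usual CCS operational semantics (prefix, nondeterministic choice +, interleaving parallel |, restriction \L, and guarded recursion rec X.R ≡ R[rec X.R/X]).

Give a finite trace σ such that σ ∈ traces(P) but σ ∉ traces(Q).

bab

P's transition system — 7 states:
  u0 = b.(b.0 | a.0 + (0 + 0) | b.0 + (0 + 0 + a.0)\{b}) :: —b→ u1
  u1 = b.0 | a.0 + (0 + 0) | b.0 + (0 + 0 + a.0)\{b} :: —a→ u2, —a→ u3, —b→ u4, —b→ u5
  u2 = 0\{b} :: stopped
  u3 = b.0 | 0 :: —b→ u6
  u4 = (0 + 0) | 0 :: stopped
  u5 = 0 | a.0 :: —a→ u6
  u6 = 0 | 0 :: stopped
Q's transition system — 7 states:
  v0 = b.(b.0 | b.0 + (0 + 0) | b.0 + (0 + 0 + a.0)\{b}) :: —b→ v1
  v1 = b.0 | b.0 + (0 + 0) | b.0 + (0 + 0 + a.0)\{b} :: —a→ v2, —b→ v3, —b→ v4, —b→ v5
  v2 = 0\{b} :: stopped
  v3 = (0 + 0) | 0 :: stopped
  v4 = 0 | b.0 :: —b→ v6
  v5 = b.0 | 0 :: —b→ v6
  v6 = 0 | 0 :: stopped
Trace ⟨bab⟩ through P, begin at {u0}:
  [1] b ⇒ {u1}
  [2] a ⇒ {u2, u3}
  [3] b ⇒ {u6}
  P completes σ.
Trace ⟨bab⟩ through Q, begin at {v0}:
  [1] b ⇒ {v1}
  [2] a ⇒ {v2}
  [3] b ⇒ ∅  — Q cannot continue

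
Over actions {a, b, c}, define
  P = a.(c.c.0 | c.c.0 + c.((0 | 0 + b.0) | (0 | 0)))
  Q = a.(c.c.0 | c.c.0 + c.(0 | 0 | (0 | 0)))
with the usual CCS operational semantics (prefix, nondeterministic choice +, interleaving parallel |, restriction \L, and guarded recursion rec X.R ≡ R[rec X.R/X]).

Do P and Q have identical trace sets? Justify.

trace-distinct — witness ⟨acb⟩

Reachable graph of P (12 states):
  u0 = a.(c.c.0 | c.c.0 + c.((0 | 0 + b.0) | (0 | 0))) :: ··a··> u1
  u1 = c.c.0 | c.c.0 + c.((0 | 0 + b.0) | (0 | 0)) :: ··c··> u2, ··c··> u3, ··c··> u4
  u2 = (0 | 0 + b.0) | (0 | 0) :: ··b··> u5
  u3 = c.0 | c.c.0 :: ··c··> u6, ··c··> u7
  u4 = c.c.0 | c.0 :: ··c··> u7, ··c··> u8
  u5 = 0 | (0 | 0) :: (no moves)
  u6 = 0 | c.c.0 :: ··c··> u9
  u7 = c.0 | c.0 :: ··c··> u10, ··c··> u9
  u8 = c.c.0 | 0 :: ··c··> u10
  u9 = 0 | c.0 :: ··c··> u11
  u10 = c.0 | 0 :: ··c··> u11
  u11 = 0 | 0 :: (no moves)
Reachable graph of Q (11 states):
  v0 = a.(c.c.0 | c.c.0 + c.(0 | 0 | (0 | 0))) :: ··a··> v1
  v1 = c.c.0 | c.c.0 + c.(0 | 0 | (0 | 0)) :: ··c··> v2, ··c··> v3, ··c··> v4
  v2 = 0 | 0 | (0 | 0) :: (no moves)
  v3 = c.0 | c.c.0 :: ··c··> v5, ··c··> v6
  v4 = c.c.0 | c.0 :: ··c··> v6, ··c··> v7
  v5 = 0 | c.c.0 :: ··c··> v8
  v6 = c.0 | c.0 :: ··c··> v8, ··c··> v9
  v7 = c.c.0 | 0 :: ··c··> v9
  v8 = 0 | c.0 :: ··c··> v10
  v9 = c.0 | 0 :: ··c··> v10
  v10 = 0 | 0 :: (no moves)
Executing acb from P (initial set {u0}):
  after a @ step 1: {u1}
  after c @ step 2: {u2, u3, u4}
  after b @ step 3: {u5}
  P completes σ.
Executing acb from Q (initial set {v0}):
  after a @ step 1: {v1}
  after c @ step 2: {v2, v3, v4}
  after b @ step 3: ∅  — Q cannot continue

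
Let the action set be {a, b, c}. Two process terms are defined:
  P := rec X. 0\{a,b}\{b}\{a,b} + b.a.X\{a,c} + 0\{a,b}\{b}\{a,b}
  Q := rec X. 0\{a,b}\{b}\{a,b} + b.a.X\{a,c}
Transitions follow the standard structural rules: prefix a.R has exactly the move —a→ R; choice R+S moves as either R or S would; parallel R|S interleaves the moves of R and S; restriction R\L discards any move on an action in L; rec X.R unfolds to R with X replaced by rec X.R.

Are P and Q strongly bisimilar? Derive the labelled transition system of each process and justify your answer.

YES

Reachable graph of P (4 states):
  s0 = rec X. 0\{a,b}\{b}\{a,b} + b.a.X\{a,c} + 0\{a,b}\{b}\{a,b} → -b-> s1
  s1 = a.(rec X. 0\{a,b}\{b}\{a,b} + b.a.X\{a,c} + 0\{a,b}\{b}\{a,b})\{a,c} → -a-> s2
  s2 = (rec X. 0\{a,b}\{b}\{a,b} + b.a.X\{a,c} + 0\{a,b}\{b}\{a,b})\{a,c} → -b-> s3
  s3 = (a.(rec X. 0\{a,b}\{b}\{a,b} + b.a.X\{a,c} + 0\{a,b}\{b}\{a,b})\{a,c})\{a,c} → ∅
Reachable graph of Q (4 states):
  t0 = rec X. 0\{a,b}\{b}\{a,b} + b.a.X\{a,c} → -b-> t1
  t1 = a.(rec X. 0\{a,b}\{b}\{a,b} + b.a.X\{a,c})\{a,c} → -a-> t2
  t2 = (rec X. 0\{a,b}\{b}\{a,b} + b.a.X\{a,c})\{a,c} → -b-> t3
  t3 = (a.(rec X. 0\{a,b}\{b}\{a,b} + b.a.X\{a,c})\{a,c})\{a,c} → ∅
Bisimilarity quotient blocks:
  B0 = {s0, t0}
  B1 = {s1, t1}
  B2 = {s2, t2}
  B3 = {s3, t3}
s0 ∈ B0, t0 ∈ B0 → same block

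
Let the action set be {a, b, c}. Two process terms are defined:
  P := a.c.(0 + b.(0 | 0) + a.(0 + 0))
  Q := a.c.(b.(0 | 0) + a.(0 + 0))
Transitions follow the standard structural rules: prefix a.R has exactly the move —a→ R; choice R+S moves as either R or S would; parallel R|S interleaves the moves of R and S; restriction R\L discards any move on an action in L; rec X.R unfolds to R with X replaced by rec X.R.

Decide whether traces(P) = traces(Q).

P's transition system — 5 states:
  s0 = a.c.(0 + b.(0 | 0) + a.(0 + 0)) | --a--▸ s1
  s1 = c.(0 + b.(0 | 0) + a.(0 + 0)) | --c--▸ s2
  s2 = 0 + b.(0 | 0) + a.(0 + 0) | --a--▸ s3, --b--▸ s4
  s3 = 0 + 0 | stopped
  s4 = 0 | 0 | stopped
Q's transition system — 5 states:
  t0 = a.c.(b.(0 | 0) + a.(0 + 0)) | --a--▸ t1
  t1 = c.(b.(0 | 0) + a.(0 + 0)) | --c--▸ t2
  t2 = b.(0 | 0) + a.(0 + 0) | --a--▸ t3, --b--▸ t4
  t3 = 0 + 0 | stopped
  t4 = 0 | 0 | stopped
Bisimilarity quotient blocks:
  B0 = {s0, t0}
  B1 = {s1, t1}
  B2 = {s2, t2}
  B3 = {s3, s4, t3, t4}
s0 ∈ B0, t0 ∈ B0 → same block
Bisimilar ⇒ trace-equivalent.

trace-equivalent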